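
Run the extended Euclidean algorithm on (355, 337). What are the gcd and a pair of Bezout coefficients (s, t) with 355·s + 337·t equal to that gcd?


Euclidean algorithm on (355, 337) — divide until remainder is 0:
  355 = 1 · 337 + 18
  337 = 18 · 18 + 13
  18 = 1 · 13 + 5
  13 = 2 · 5 + 3
  5 = 1 · 3 + 2
  3 = 1 · 2 + 1
  2 = 2 · 1 + 0
gcd(355, 337) = 1.
Track Bezout coefficients alongside the remainders: start with r₀ = 355 = a·1 + b·0 (s = 1, t = 0) and r₁ = 337 = a·0 + b·1 (s = 0, t = 1); each new remainder r_{k+1} = r_{k-1} − q_k·r_k inherits s_{k+1} = s_{k-1} − q_k·s_k, t_{k+1} = t_{k-1} − q_k·t_k, so r_k = a·s_k + b·t_k at every step:
  q = 1: r = 18, s = 1 − 1·0 = 1, t = 0 − 1·1 = -1  (check: 355·1 + 337·(-1) = 18)
  q = 18: r = 13, s = 0 − 18·1 = -18, t = 1 − 18·(-1) = 19  (check: 355·(-18) + 337·19 = 13)
  q = 1: r = 5, s = 1 − 1·(-18) = 19, t = -1 − 1·19 = -20  (check: 355·19 + 337·(-20) = 5)
  q = 2: r = 3, s = -18 − 2·19 = -56, t = 19 − 2·(-20) = 59  (check: 355·(-56) + 337·59 = 3)
  q = 1: r = 2, s = 19 − 1·(-56) = 75, t = -20 − 1·59 = -79  (check: 355·75 + 337·(-79) = 2)
  q = 1: r = 1, s = -56 − 1·75 = -131, t = 59 − 1·(-79) = 138  (check: 355·(-131) + 337·138 = 1)
The row with r = 1 (the gcd) gives the Bezout coefficients s = -131, t = 138.
Result: 355 · (-131) + 337 · (138) = 1.

gcd(355, 337) = 1; s = -131, t = 138 (check: 355·(-131) + 337·138 = 1).


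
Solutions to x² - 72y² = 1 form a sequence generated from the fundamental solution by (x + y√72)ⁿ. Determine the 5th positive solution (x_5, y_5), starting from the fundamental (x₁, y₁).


Step 1: Find the fundamental solution (x₁, y₁) of x² - 72y² = 1.
  Expand √72 as a continued fraction. a₀ = ⌊√72⌋ = 8; iterate m_{k+1} = d_k·a_k − m_k, d_{k+1} = (72 − m_{k+1}²)/d_k, a_{k+1} = ⌊(a₀ + m_{k+1})/d_{k+1}⌋ (starting m₀ = 0, d₀ = 1), with convergents p_k = a_k·p_{k-1} + p_{k-2}, q_k = a_k·q_{k-1} + q_{k-2} (p₋₁ = 1, q₋₁ = 0):
  k = 0: a₀ = 8; p₀/q₀ = 8/1; p₀² − 72·q₀² = 64 − 72 = -8.
  k = 1: m = 8, d = 8, a = ⌊(8 + 8)/8⌋ = 2; p/q = (2·8 + 1)/(2·1 + 0) = 17/2; p² − 72·q² = 289 − 288 = 1.
  The first convergent with p² − 72·q² = 1 gives the fundamental solution (x₁, y₁) = (17, 2).
Step 2: Apply the recurrence (x_{n+1}, y_{n+1}) = (x₁x_n + 72y₁y_n, x₁y_n + y₁x_n) repeatedly.
  From (x_1, y_1) = (17, 2): x_2 = 17·17 + 72·2·2 = 577; y_2 = 17·2 + 2·17 = 68.
  From (x_2, y_2) = (577, 68): x_3 = 17·577 + 72·2·68 = 19601; y_3 = 17·68 + 2·577 = 2310.
  From (x_3, y_3) = (19601, 2310): x_4 = 17·19601 + 72·2·2310 = 665857; y_4 = 17·2310 + 2·19601 = 78472.
  From (x_4, y_4) = (665857, 78472): x_5 = 17·665857 + 72·2·78472 = 22619537; y_5 = 17·78472 + 2·665857 = 2665738.
Step 3: Verify x_5² - 72·y_5² = 511643454094369 - 511643454094368 = 1 (should be 1). ✓

(x_1, y_1) = (17, 2); (x_5, y_5) = (22619537, 2665738).


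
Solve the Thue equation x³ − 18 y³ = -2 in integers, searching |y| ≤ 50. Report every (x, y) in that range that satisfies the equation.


The equation is x³ - 18y³ = -2. For fixed y, x³ = 18·y³ − 2, so a solution requires the RHS to be a perfect cube.
Strategy: iterate y from -50 to 50, compute RHS = 18·y³ − 2, and check whether it is a (positive or negative) perfect cube.
Check small values of y:
  y = 0: RHS = -2 is not a perfect cube.
  y = 1: RHS = 16 is not a perfect cube.
  y = -1: RHS = -20 is not a perfect cube.
  y = 2: RHS = 142 is not a perfect cube.
  y = -2: RHS = -146 is not a perfect cube.
  y = 3: RHS = 484 is not a perfect cube.
  y = -3: RHS = -488 is not a perfect cube.
Continuing the search up to |y| = 50 finds no solutions either.
No (x, y) in the scanned range satisfies the equation.

No integer solutions with |y| ≤ 50.


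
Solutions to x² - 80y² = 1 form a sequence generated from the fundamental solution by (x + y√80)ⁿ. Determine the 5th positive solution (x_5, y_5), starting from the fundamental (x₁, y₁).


Step 1: Find the fundamental solution (x₁, y₁) of x² - 80y² = 1.
  Expand √80 as a continued fraction. a₀ = ⌊√80⌋ = 8; iterate m_{k+1} = d_k·a_k − m_k, d_{k+1} = (80 − m_{k+1}²)/d_k, a_{k+1} = ⌊(a₀ + m_{k+1})/d_{k+1}⌋ (starting m₀ = 0, d₀ = 1), with convergents p_k = a_k·p_{k-1} + p_{k-2}, q_k = a_k·q_{k-1} + q_{k-2} (p₋₁ = 1, q₋₁ = 0):
  k = 0: a₀ = 8; p₀/q₀ = 8/1; p₀² − 80·q₀² = 64 − 80 = -16.
  k = 1: m = 8, d = 16, a = ⌊(8 + 8)/16⌋ = 1; p/q = (1·8 + 1)/(1·1 + 0) = 9/1; p² − 80·q² = 81 − 80 = 1.
  The first convergent with p² − 80·q² = 1 gives the fundamental solution (x₁, y₁) = (9, 1).
Step 2: Apply the recurrence (x_{n+1}, y_{n+1}) = (x₁x_n + 80y₁y_n, x₁y_n + y₁x_n) repeatedly.
  From (x_1, y_1) = (9, 1): x_2 = 9·9 + 80·1·1 = 161; y_2 = 9·1 + 1·9 = 18.
  From (x_2, y_2) = (161, 18): x_3 = 9·161 + 80·1·18 = 2889; y_3 = 9·18 + 1·161 = 323.
  From (x_3, y_3) = (2889, 323): x_4 = 9·2889 + 80·1·323 = 51841; y_4 = 9·323 + 1·2889 = 5796.
  From (x_4, y_4) = (51841, 5796): x_5 = 9·51841 + 80·1·5796 = 930249; y_5 = 9·5796 + 1·51841 = 104005.
Step 3: Verify x_5² - 80·y_5² = 865363202001 - 865363202000 = 1 (should be 1). ✓

(x_1, y_1) = (9, 1); (x_5, y_5) = (930249, 104005).


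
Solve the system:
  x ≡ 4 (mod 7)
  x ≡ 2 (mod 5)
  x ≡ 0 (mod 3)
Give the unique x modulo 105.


Moduli 7, 5, 3 are pairwise coprime; by CRT there is a unique solution modulo M = 7 · 5 · 3 = 105.
Solve pairwise, accumulating the modulus:
  Start with x ≡ 4 (mod 7).
  Combine with x ≡ 2 (mod 5): since gcd(7, 5) = 1, we get a unique residue mod 35.
    Write x = 4 + 7·t and substitute into x ≡ 2 (mod 5): 7·t ≡ 2 − 4 = -2 (mod 5).
    Reduce coefficients mod 5: 2·t ≡ 3 (mod 5).
    The inverse of 2 mod 5 is 3 (since 2·3 = 6 = 1·5 + 1), so t ≡ 3·3 = 9 ≡ 4 (mod 5).
    Then x = 4 + 7·4 = 32, valid modulo lcm(7, 5) = 35: x ≡ 32 (mod 35).
  Combine with x ≡ 0 (mod 3): since gcd(35, 3) = 1, we get a unique residue mod 105.
    Write x = 32 + 35·t and substitute into x ≡ 0 (mod 3): 35·t ≡ 0 − 32 = -32 (mod 3).
    Reduce coefficients mod 3: 2·t ≡ 1 (mod 3).
    The inverse of 2 mod 3 is 2 (since 2·2 = 4 = 1·3 + 1), so t ≡ 2·1 = 2 ≡ 2 (mod 3).
    Then x = 32 + 35·2 = 102, valid modulo lcm(35, 3) = 105: x ≡ 102 (mod 105).
Verify: 102 mod 7 = 4 ✓, 102 mod 5 = 2 ✓, 102 mod 3 = 0 ✓.

x ≡ 102 (mod 105).


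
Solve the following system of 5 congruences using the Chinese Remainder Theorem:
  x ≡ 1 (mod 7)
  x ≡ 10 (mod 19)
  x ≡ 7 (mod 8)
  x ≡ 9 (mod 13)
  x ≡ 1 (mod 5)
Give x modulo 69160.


Product of moduli M = 7 · 19 · 8 · 13 · 5 = 69160.
Merge one congruence at a time:
  Start: x ≡ 1 (mod 7).
  Combine with x ≡ 10 (mod 19); new modulus lcm = 133.
    Write x = 1 + 7·t and substitute into x ≡ 10 (mod 19): 7·t ≡ 10 − 1 = 9 (mod 19).
    The inverse of 7 mod 19 is 11 (since 7·11 = 77 = 4·19 + 1), so t ≡ 11·9 = 99 ≡ 4 (mod 19).
    Then x = 1 + 7·4 = 29, valid modulo lcm(7, 19) = 133: x ≡ 29 (mod 133).
  Combine with x ≡ 7 (mod 8); new modulus lcm = 1064.
    Write x = 29 + 133·t and substitute into x ≡ 7 (mod 8): 133·t ≡ 7 − 29 = -22 (mod 8).
    Reduce coefficients mod 8: 5·t ≡ 2 (mod 8).
    The inverse of 5 mod 8 is 5 (since 5·5 = 25 = 3·8 + 1), so t ≡ 5·2 = 10 ≡ 2 (mod 8).
    Then x = 29 + 133·2 = 295, valid modulo lcm(133, 8) = 1064: x ≡ 295 (mod 1064).
  Combine with x ≡ 9 (mod 13); new modulus lcm = 13832.
    Write x = 295 + 1064·t and substitute into x ≡ 9 (mod 13): 1064·t ≡ 9 − 295 = -286 (mod 13).
    Reduce coefficients mod 13: 11·t ≡ 0 (mod 13).
    The inverse of 11 mod 13 is 6 (since 11·6 = 66 = 5·13 + 1), so t ≡ 6·0 = 0 ≡ 0 (mod 13).
    Then x = 295 + 1064·0 = 295, valid modulo lcm(1064, 13) = 13832: x ≡ 295 (mod 13832).
  Combine with x ≡ 1 (mod 5); new modulus lcm = 69160.
    Write x = 295 + 13832·t and substitute into x ≡ 1 (mod 5): 13832·t ≡ 1 − 295 = -294 (mod 5).
    Reduce coefficients mod 5: 2·t ≡ 1 (mod 5).
    The inverse of 2 mod 5 is 3 (since 2·3 = 6 = 1·5 + 1), so t ≡ 3·1 = 3 ≡ 3 (mod 5).
    Then x = 295 + 13832·3 = 41791, valid modulo lcm(13832, 5) = 69160: x ≡ 41791 (mod 69160).
Verify against each original: 41791 mod 7 = 1, 41791 mod 19 = 10, 41791 mod 8 = 7, 41791 mod 13 = 9, 41791 mod 5 = 1.

x ≡ 41791 (mod 69160).


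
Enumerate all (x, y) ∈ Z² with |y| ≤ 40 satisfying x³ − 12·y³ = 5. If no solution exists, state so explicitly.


The equation is x³ - 12y³ = 5. For fixed y, x³ = 12·y³ + 5, so a solution requires the RHS to be a perfect cube.
Strategy: iterate y from -40 to 40, compute RHS = 12·y³ + 5, and check whether it is a (positive or negative) perfect cube.
Check small values of y:
  y = 0: RHS = 5 is not a perfect cube.
  y = 1: RHS = 17 is not a perfect cube.
  y = -1: RHS = -7 is not a perfect cube.
  y = 2: RHS = 101 is not a perfect cube.
  y = -2: RHS = -91 is not a perfect cube.
  y = 3: RHS = 329 is not a perfect cube.
  y = -3: RHS = -319 is not a perfect cube.
Continuing the search up to |y| = 40 finds no solutions either.
No (x, y) in the scanned range satisfies the equation.

No integer solutions with |y| ≤ 40.


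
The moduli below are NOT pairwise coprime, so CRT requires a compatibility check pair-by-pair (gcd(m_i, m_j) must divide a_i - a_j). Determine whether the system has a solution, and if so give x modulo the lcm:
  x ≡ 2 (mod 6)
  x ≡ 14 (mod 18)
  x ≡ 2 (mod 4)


Moduli 6, 18, 4 are not pairwise coprime, so CRT works modulo lcm(m_i) when all pairwise compatibility conditions hold.
Pairwise compatibility: gcd(m_i, m_j) must divide a_i - a_j for every pair.
Merge one congruence at a time:
  Start: x ≡ 2 (mod 6).
  Combine with x ≡ 14 (mod 18): gcd(6, 18) = 6; 14 - 2 = 12, which IS divisible by 6, so compatible.
    Write x = 2 + 6·t and substitute into x ≡ 14 (mod 18): 6·t ≡ 14 − 2 = 12 (mod 18).
    Divide the congruence (and modulus) by g = 6: 1·t ≡ 2 (mod 3).
    So t ≡ 2 (mod 3).
    Then x = 2 + 6·2 = 14, valid modulo lcm(6, 18) = 18: x ≡ 14 (mod 18).
  Combine with x ≡ 2 (mod 4): gcd(18, 4) = 2; 2 - 14 = -12, which IS divisible by 2, so compatible.
    Write x = 14 + 18·t and substitute into x ≡ 2 (mod 4): 18·t ≡ 2 − 14 = -12 (mod 4).
    Divide the congruence (and modulus) by g = 2: 9·t ≡ -6 (mod 2).
    Reduce coefficients mod 2: 1·t ≡ 0 (mod 2).
    So t ≡ 0 (mod 2).
    Then x = 14 + 18·0 = 14, valid modulo lcm(18, 4) = 36: x ≡ 14 (mod 36).
Verify: 14 mod 6 = 2, 14 mod 18 = 14, 14 mod 4 = 2.

x ≡ 14 (mod 36).


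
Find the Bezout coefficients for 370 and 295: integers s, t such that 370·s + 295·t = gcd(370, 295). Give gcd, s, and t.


Euclidean algorithm on (370, 295) — divide until remainder is 0:
  370 = 1 · 295 + 75
  295 = 3 · 75 + 70
  75 = 1 · 70 + 5
  70 = 14 · 5 + 0
gcd(370, 295) = 5.
Track Bezout coefficients alongside the remainders: start with r₀ = 370 = a·1 + b·0 (s = 1, t = 0) and r₁ = 295 = a·0 + b·1 (s = 0, t = 1); each new remainder r_{k+1} = r_{k-1} − q_k·r_k inherits s_{k+1} = s_{k-1} − q_k·s_k, t_{k+1} = t_{k-1} − q_k·t_k, so r_k = a·s_k + b·t_k at every step:
  q = 1: r = 75, s = 1 − 1·0 = 1, t = 0 − 1·1 = -1  (check: 370·1 + 295·(-1) = 75)
  q = 3: r = 70, s = 0 − 3·1 = -3, t = 1 − 3·(-1) = 4  (check: 370·(-3) + 295·4 = 70)
  q = 1: r = 5, s = 1 − 1·(-3) = 4, t = -1 − 1·4 = -5  (check: 370·4 + 295·(-5) = 5)
The row with r = 5 (the gcd) gives the Bezout coefficients s = 4, t = -5.
Result: 370 · (4) + 295 · (-5) = 5.

gcd(370, 295) = 5; s = 4, t = -5 (check: 370·4 + 295·(-5) = 5).


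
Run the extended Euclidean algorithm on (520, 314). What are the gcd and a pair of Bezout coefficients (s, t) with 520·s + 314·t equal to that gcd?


Euclidean algorithm on (520, 314) — divide until remainder is 0:
  520 = 1 · 314 + 206
  314 = 1 · 206 + 108
  206 = 1 · 108 + 98
  108 = 1 · 98 + 10
  98 = 9 · 10 + 8
  10 = 1 · 8 + 2
  8 = 4 · 2 + 0
gcd(520, 314) = 2.
Track Bezout coefficients alongside the remainders: start with r₀ = 520 = a·1 + b·0 (s = 1, t = 0) and r₁ = 314 = a·0 + b·1 (s = 0, t = 1); each new remainder r_{k+1} = r_{k-1} − q_k·r_k inherits s_{k+1} = s_{k-1} − q_k·s_k, t_{k+1} = t_{k-1} − q_k·t_k, so r_k = a·s_k + b·t_k at every step:
  q = 1: r = 206, s = 1 − 1·0 = 1, t = 0 − 1·1 = -1  (check: 520·1 + 314·(-1) = 206)
  q = 1: r = 108, s = 0 − 1·1 = -1, t = 1 − 1·(-1) = 2  (check: 520·(-1) + 314·2 = 108)
  q = 1: r = 98, s = 1 − 1·(-1) = 2, t = -1 − 1·2 = -3  (check: 520·2 + 314·(-3) = 98)
  q = 1: r = 10, s = -1 − 1·2 = -3, t = 2 − 1·(-3) = 5  (check: 520·(-3) + 314·5 = 10)
  q = 9: r = 8, s = 2 − 9·(-3) = 29, t = -3 − 9·5 = -48  (check: 520·29 + 314·(-48) = 8)
  q = 1: r = 2, s = -3 − 1·29 = -32, t = 5 − 1·(-48) = 53  (check: 520·(-32) + 314·53 = 2)
The row with r = 2 (the gcd) gives the Bezout coefficients s = -32, t = 53.
Result: 520 · (-32) + 314 · (53) = 2.

gcd(520, 314) = 2; s = -32, t = 53 (check: 520·(-32) + 314·53 = 2).


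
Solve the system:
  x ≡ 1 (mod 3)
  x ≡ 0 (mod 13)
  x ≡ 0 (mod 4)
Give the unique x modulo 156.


Moduli 3, 13, 4 are pairwise coprime; by CRT there is a unique solution modulo M = 3 · 13 · 4 = 156.
Solve pairwise, accumulating the modulus:
  Start with x ≡ 1 (mod 3).
  Combine with x ≡ 0 (mod 13): since gcd(3, 13) = 1, we get a unique residue mod 39.
    Write x = 1 + 3·t and substitute into x ≡ 0 (mod 13): 3·t ≡ 0 − 1 = -1 (mod 13).
    Reduce coefficients mod 13: 3·t ≡ 12 (mod 13).
    The inverse of 3 mod 13 is 9 (since 3·9 = 27 = 2·13 + 1), so t ≡ 9·12 = 108 ≡ 4 (mod 13).
    Then x = 1 + 3·4 = 13, valid modulo lcm(3, 13) = 39: x ≡ 13 (mod 39).
  Combine with x ≡ 0 (mod 4): since gcd(39, 4) = 1, we get a unique residue mod 156.
    Write x = 13 + 39·t and substitute into x ≡ 0 (mod 4): 39·t ≡ 0 − 13 = -13 (mod 4).
    Reduce coefficients mod 4: 3·t ≡ 3 (mod 4).
    The inverse of 3 mod 4 is 3 (since 3·3 = 9 = 2·4 + 1), so t ≡ 3·3 = 9 ≡ 1 (mod 4).
    Then x = 13 + 39·1 = 52, valid modulo lcm(39, 4) = 156: x ≡ 52 (mod 156).
Verify: 52 mod 3 = 1 ✓, 52 mod 13 = 0 ✓, 52 mod 4 = 0 ✓.

x ≡ 52 (mod 156).


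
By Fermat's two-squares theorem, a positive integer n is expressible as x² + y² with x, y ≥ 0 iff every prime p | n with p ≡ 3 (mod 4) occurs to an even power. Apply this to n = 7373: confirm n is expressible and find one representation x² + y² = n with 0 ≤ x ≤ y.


Step 1: Factor n = 7373 = 73 · 101.
Step 2: Check the mod-4 condition on each prime factor: 73 ≡ 1 (mod 4), exponent 1; 101 ≡ 1 (mod 4), exponent 1.
All primes ≡ 3 (mod 4) appear to even exponent (or don't appear), so by the two-squares theorem n IS expressible as a sum of two squares.
Step 3: Build a representation. Here n = 73 · 101 is a product of primes ≡ 1 (mod 4). Each prime p ≡ 1 (mod 4) is itself a sum of two squares; find a² by testing p − a² for a perfect square:
  73: 73 − 1² = 72, 73 − 2² = 69, 73 − 3² = 64 = 8² ⇒ 73 = 3² + 8².
  101: 101 − 1² = 100 = 10² ⇒ 101 = 1² + 10².
  Combine using the Brahmagupta–Fibonacci identity (a² + b²)(c² + d²) = (ac − bd)² + (ad + bc)² = (ac + bd)² + (ad − bc)²:
  73 · 101 = 7373: from (3² + 8²)(1² + 10²), take (3·1 − 8·10, 3·10 + 8·1) = (3 − 80, 30 + 8) = (-77, 38); dropping signs (only squares matter) gives (77, 38); check 77² + 38² = 5929 + 1444 = 7373 ✓.
Step 4: Order so x ≤ y and verify: 38² + 77² = 1444 + 5929 = 7373 = n. ✓

n = 7373 = 38² + 77² (one valid representation with x ≤ y).


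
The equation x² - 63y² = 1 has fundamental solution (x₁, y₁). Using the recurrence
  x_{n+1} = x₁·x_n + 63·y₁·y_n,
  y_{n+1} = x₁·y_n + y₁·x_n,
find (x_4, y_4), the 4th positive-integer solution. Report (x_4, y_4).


Step 1: Find the fundamental solution (x₁, y₁) of x² - 63y² = 1.
  Expand √63 as a continued fraction. a₀ = ⌊√63⌋ = 7; iterate m_{k+1} = d_k·a_k − m_k, d_{k+1} = (63 − m_{k+1}²)/d_k, a_{k+1} = ⌊(a₀ + m_{k+1})/d_{k+1}⌋ (starting m₀ = 0, d₀ = 1), with convergents p_k = a_k·p_{k-1} + p_{k-2}, q_k = a_k·q_{k-1} + q_{k-2} (p₋₁ = 1, q₋₁ = 0):
  k = 0: a₀ = 7; p₀/q₀ = 7/1; p₀² − 63·q₀² = 49 − 63 = -14.
  k = 1: m = 7, d = 14, a = ⌊(7 + 7)/14⌋ = 1; p/q = (1·7 + 1)/(1·1 + 0) = 8/1; p² − 63·q² = 64 − 63 = 1.
  The first convergent with p² − 63·q² = 1 gives the fundamental solution (x₁, y₁) = (8, 1).
Step 2: Apply the recurrence (x_{n+1}, y_{n+1}) = (x₁x_n + 63y₁y_n, x₁y_n + y₁x_n) repeatedly.
  From (x_1, y_1) = (8, 1): x_2 = 8·8 + 63·1·1 = 127; y_2 = 8·1 + 1·8 = 16.
  From (x_2, y_2) = (127, 16): x_3 = 8·127 + 63·1·16 = 2024; y_3 = 8·16 + 1·127 = 255.
  From (x_3, y_3) = (2024, 255): x_4 = 8·2024 + 63·1·255 = 32257; y_4 = 8·255 + 1·2024 = 4064.
Step 3: Verify x_4² - 63·y_4² = 1040514049 - 1040514048 = 1 (should be 1). ✓

(x_1, y_1) = (8, 1); (x_4, y_4) = (32257, 4064).


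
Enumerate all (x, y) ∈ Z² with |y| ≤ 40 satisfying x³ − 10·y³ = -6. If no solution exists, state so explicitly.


The equation is x³ - 10y³ = -6. For fixed y, x³ = 10·y³ − 6, so a solution requires the RHS to be a perfect cube.
Strategy: iterate y from -40 to 40, compute RHS = 10·y³ − 6, and check whether it is a (positive or negative) perfect cube.
Check small values of y:
  y = 0: RHS = -6 is not a perfect cube.
  y = 1: RHS = 4 is not a perfect cube.
  y = -1: RHS = -16 is not a perfect cube.
  y = 2: RHS = 74 is not a perfect cube.
  y = -2: RHS = -86 is not a perfect cube.
  y = 3: RHS = 264 is not a perfect cube.
  y = -3: RHS = -276 is not a perfect cube.
Continuing the search up to |y| = 40 finds no solutions either.
No (x, y) in the scanned range satisfies the equation.

No integer solutions with |y| ≤ 40.


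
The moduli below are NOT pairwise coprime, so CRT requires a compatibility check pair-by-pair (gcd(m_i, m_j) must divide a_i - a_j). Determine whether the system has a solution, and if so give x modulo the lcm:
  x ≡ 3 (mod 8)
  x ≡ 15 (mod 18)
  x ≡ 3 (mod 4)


Moduli 8, 18, 4 are not pairwise coprime, so CRT works modulo lcm(m_i) when all pairwise compatibility conditions hold.
Pairwise compatibility: gcd(m_i, m_j) must divide a_i - a_j for every pair.
Merge one congruence at a time:
  Start: x ≡ 3 (mod 8).
  Combine with x ≡ 15 (mod 18): gcd(8, 18) = 2; 15 - 3 = 12, which IS divisible by 2, so compatible.
    Write x = 3 + 8·t and substitute into x ≡ 15 (mod 18): 8·t ≡ 15 − 3 = 12 (mod 18).
    Divide the congruence (and modulus) by g = 2: 4·t ≡ 6 (mod 9).
    The inverse of 4 mod 9 is 7 (since 4·7 = 28 = 3·9 + 1), so t ≡ 7·6 = 42 ≡ 6 (mod 9).
    Then x = 3 + 8·6 = 51, valid modulo lcm(8, 18) = 72: x ≡ 51 (mod 72).
  Combine with x ≡ 3 (mod 4): gcd(72, 4) = 4; 3 - 51 = -48, which IS divisible by 4, so compatible.
    Write x = 51 + 72·t and substitute into x ≡ 3 (mod 4): 72·t ≡ 3 − 51 = -48 (mod 4).
    Divide the congruence (and modulus) by g = 4: 18·t ≡ -12 (mod 1).
    Modulo 1 every t works; take t = 0.
    Then x = 51 + 72·0 = 51, valid modulo lcm(72, 4) = 72: x ≡ 51 (mod 72).
Verify: 51 mod 8 = 3, 51 mod 18 = 15, 51 mod 4 = 3.

x ≡ 51 (mod 72).


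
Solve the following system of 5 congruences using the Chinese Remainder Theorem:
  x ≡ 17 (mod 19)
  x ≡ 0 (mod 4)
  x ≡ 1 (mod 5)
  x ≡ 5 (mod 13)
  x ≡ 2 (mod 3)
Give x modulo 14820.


Product of moduli M = 19 · 4 · 5 · 13 · 3 = 14820.
Merge one congruence at a time:
  Start: x ≡ 17 (mod 19).
  Combine with x ≡ 0 (mod 4); new modulus lcm = 76.
    Write x = 17 + 19·t and substitute into x ≡ 0 (mod 4): 19·t ≡ 0 − 17 = -17 (mod 4).
    Reduce coefficients mod 4: 3·t ≡ 3 (mod 4).
    The inverse of 3 mod 4 is 3 (since 3·3 = 9 = 2·4 + 1), so t ≡ 3·3 = 9 ≡ 1 (mod 4).
    Then x = 17 + 19·1 = 36, valid modulo lcm(19, 4) = 76: x ≡ 36 (mod 76).
  Combine with x ≡ 1 (mod 5); new modulus lcm = 380.
    Write x = 36 + 76·t and substitute into x ≡ 1 (mod 5): 76·t ≡ 1 − 36 = -35 (mod 5).
    Reduce coefficients mod 5: 1·t ≡ 0 (mod 5).
    So t ≡ 0 (mod 5).
    Then x = 36 + 76·0 = 36, valid modulo lcm(76, 5) = 380: x ≡ 36 (mod 380).
  Combine with x ≡ 5 (mod 13); new modulus lcm = 4940.
    Write x = 36 + 380·t and substitute into x ≡ 5 (mod 13): 380·t ≡ 5 − 36 = -31 (mod 13).
    Reduce coefficients mod 13: 3·t ≡ 8 (mod 13).
    The inverse of 3 mod 13 is 9 (since 3·9 = 27 = 2·13 + 1), so t ≡ 9·8 = 72 ≡ 7 (mod 13).
    Then x = 36 + 380·7 = 2696, valid modulo lcm(380, 13) = 4940: x ≡ 2696 (mod 4940).
  Combine with x ≡ 2 (mod 3); new modulus lcm = 14820.
    Write x = 2696 + 4940·t and substitute into x ≡ 2 (mod 3): 4940·t ≡ 2 − 2696 = -2694 (mod 3).
    Reduce coefficients mod 3: 2·t ≡ 0 (mod 3).
    The inverse of 2 mod 3 is 2 (since 2·2 = 4 = 1·3 + 1), so t ≡ 2·0 = 0 ≡ 0 (mod 3).
    Then x = 2696 + 4940·0 = 2696, valid modulo lcm(4940, 3) = 14820: x ≡ 2696 (mod 14820).
Verify against each original: 2696 mod 19 = 17, 2696 mod 4 = 0, 2696 mod 5 = 1, 2696 mod 13 = 5, 2696 mod 3 = 2.

x ≡ 2696 (mod 14820).


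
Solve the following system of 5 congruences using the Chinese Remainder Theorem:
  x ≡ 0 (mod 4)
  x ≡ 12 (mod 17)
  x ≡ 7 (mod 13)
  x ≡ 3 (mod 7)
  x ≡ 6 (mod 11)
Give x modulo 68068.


Product of moduli M = 4 · 17 · 13 · 7 · 11 = 68068.
Merge one congruence at a time:
  Start: x ≡ 0 (mod 4).
  Combine with x ≡ 12 (mod 17); new modulus lcm = 68.
    Write x = 0 + 4·t and substitute into x ≡ 12 (mod 17): 4·t ≡ 12 − 0 = 12 (mod 17).
    The inverse of 4 mod 17 is 13 (since 4·13 = 52 = 3·17 + 1), so t ≡ 13·12 = 156 ≡ 3 (mod 17).
    Then x = 0 + 4·3 = 12, valid modulo lcm(4, 17) = 68: x ≡ 12 (mod 68).
  Combine with x ≡ 7 (mod 13); new modulus lcm = 884.
    Write x = 12 + 68·t and substitute into x ≡ 7 (mod 13): 68·t ≡ 7 − 12 = -5 (mod 13).
    Reduce coefficients mod 13: 3·t ≡ 8 (mod 13).
    The inverse of 3 mod 13 is 9 (since 3·9 = 27 = 2·13 + 1), so t ≡ 9·8 = 72 ≡ 7 (mod 13).
    Then x = 12 + 68·7 = 488, valid modulo lcm(68, 13) = 884: x ≡ 488 (mod 884).
  Combine with x ≡ 3 (mod 7); new modulus lcm = 6188.
    Write x = 488 + 884·t and substitute into x ≡ 3 (mod 7): 884·t ≡ 3 − 488 = -485 (mod 7).
    Reduce coefficients mod 7: 2·t ≡ 5 (mod 7).
    The inverse of 2 mod 7 is 4 (since 2·4 = 8 = 1·7 + 1), so t ≡ 4·5 = 20 ≡ 6 (mod 7).
    Then x = 488 + 884·6 = 5792, valid modulo lcm(884, 7) = 6188: x ≡ 5792 (mod 6188).
  Combine with x ≡ 6 (mod 11); new modulus lcm = 68068.
    Write x = 5792 + 6188·t and substitute into x ≡ 6 (mod 11): 6188·t ≡ 6 − 5792 = -5786 (mod 11).
    Reduce coefficients mod 11: 6·t ≡ 0 (mod 11).
    The inverse of 6 mod 11 is 2 (since 6·2 = 12 = 1·11 + 1), so t ≡ 2·0 = 0 ≡ 0 (mod 11).
    Then x = 5792 + 6188·0 = 5792, valid modulo lcm(6188, 11) = 68068: x ≡ 5792 (mod 68068).
Verify against each original: 5792 mod 4 = 0, 5792 mod 17 = 12, 5792 mod 13 = 7, 5792 mod 7 = 3, 5792 mod 11 = 6.

x ≡ 5792 (mod 68068).


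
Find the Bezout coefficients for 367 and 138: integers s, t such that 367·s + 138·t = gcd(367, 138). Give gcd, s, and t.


Euclidean algorithm on (367, 138) — divide until remainder is 0:
  367 = 2 · 138 + 91
  138 = 1 · 91 + 47
  91 = 1 · 47 + 44
  47 = 1 · 44 + 3
  44 = 14 · 3 + 2
  3 = 1 · 2 + 1
  2 = 2 · 1 + 0
gcd(367, 138) = 1.
Track Bezout coefficients alongside the remainders: start with r₀ = 367 = a·1 + b·0 (s = 1, t = 0) and r₁ = 138 = a·0 + b·1 (s = 0, t = 1); each new remainder r_{k+1} = r_{k-1} − q_k·r_k inherits s_{k+1} = s_{k-1} − q_k·s_k, t_{k+1} = t_{k-1} − q_k·t_k, so r_k = a·s_k + b·t_k at every step:
  q = 2: r = 91, s = 1 − 2·0 = 1, t = 0 − 2·1 = -2  (check: 367·1 + 138·(-2) = 91)
  q = 1: r = 47, s = 0 − 1·1 = -1, t = 1 − 1·(-2) = 3  (check: 367·(-1) + 138·3 = 47)
  q = 1: r = 44, s = 1 − 1·(-1) = 2, t = -2 − 1·3 = -5  (check: 367·2 + 138·(-5) = 44)
  q = 1: r = 3, s = -1 − 1·2 = -3, t = 3 − 1·(-5) = 8  (check: 367·(-3) + 138·8 = 3)
  q = 14: r = 2, s = 2 − 14·(-3) = 44, t = -5 − 14·8 = -117  (check: 367·44 + 138·(-117) = 2)
  q = 1: r = 1, s = -3 − 1·44 = -47, t = 8 − 1·(-117) = 125  (check: 367·(-47) + 138·125 = 1)
The row with r = 1 (the gcd) gives the Bezout coefficients s = -47, t = 125.
Result: 367 · (-47) + 138 · (125) = 1.

gcd(367, 138) = 1; s = -47, t = 125 (check: 367·(-47) + 138·125 = 1).


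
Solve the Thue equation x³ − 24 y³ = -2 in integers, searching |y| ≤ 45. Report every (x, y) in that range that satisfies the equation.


The equation is x³ - 24y³ = -2. For fixed y, x³ = 24·y³ − 2, so a solution requires the RHS to be a perfect cube.
Strategy: iterate y from -45 to 45, compute RHS = 24·y³ − 2, and check whether it is a (positive or negative) perfect cube.
Check small values of y:
  y = 0: RHS = -2 is not a perfect cube.
  y = 1: RHS = 22 is not a perfect cube.
  y = -1: RHS = -26 is not a perfect cube.
  y = 2: RHS = 190 is not a perfect cube.
  y = -2: RHS = -194 is not a perfect cube.
  y = 3: RHS = 646 is not a perfect cube.
  y = -3: RHS = -650 is not a perfect cube.
Continuing the search up to |y| = 45 finds no solutions either.
No (x, y) in the scanned range satisfies the equation.

No integer solutions with |y| ≤ 45.


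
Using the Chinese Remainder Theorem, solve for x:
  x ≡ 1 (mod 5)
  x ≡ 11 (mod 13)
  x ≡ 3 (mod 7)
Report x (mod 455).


Moduli 5, 13, 7 are pairwise coprime; by CRT there is a unique solution modulo M = 5 · 13 · 7 = 455.
Solve pairwise, accumulating the modulus:
  Start with x ≡ 1 (mod 5).
  Combine with x ≡ 11 (mod 13): since gcd(5, 13) = 1, we get a unique residue mod 65.
    Write x = 1 + 5·t and substitute into x ≡ 11 (mod 13): 5·t ≡ 11 − 1 = 10 (mod 13).
    The inverse of 5 mod 13 is 8 (since 5·8 = 40 = 3·13 + 1), so t ≡ 8·10 = 80 ≡ 2 (mod 13).
    Then x = 1 + 5·2 = 11, valid modulo lcm(5, 13) = 65: x ≡ 11 (mod 65).
  Combine with x ≡ 3 (mod 7): since gcd(65, 7) = 1, we get a unique residue mod 455.
    Write x = 11 + 65·t and substitute into x ≡ 3 (mod 7): 65·t ≡ 3 − 11 = -8 (mod 7).
    Reduce coefficients mod 7: 2·t ≡ 6 (mod 7).
    The inverse of 2 mod 7 is 4 (since 2·4 = 8 = 1·7 + 1), so t ≡ 4·6 = 24 ≡ 3 (mod 7).
    Then x = 11 + 65·3 = 206, valid modulo lcm(65, 7) = 455: x ≡ 206 (mod 455).
Verify: 206 mod 5 = 1 ✓, 206 mod 13 = 11 ✓, 206 mod 7 = 3 ✓.

x ≡ 206 (mod 455).


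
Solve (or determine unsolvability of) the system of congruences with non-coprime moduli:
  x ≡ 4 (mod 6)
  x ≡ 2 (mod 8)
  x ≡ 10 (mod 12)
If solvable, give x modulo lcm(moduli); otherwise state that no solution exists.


Moduli 6, 8, 12 are not pairwise coprime, so CRT works modulo lcm(m_i) when all pairwise compatibility conditions hold.
Pairwise compatibility: gcd(m_i, m_j) must divide a_i - a_j for every pair.
Merge one congruence at a time:
  Start: x ≡ 4 (mod 6).
  Combine with x ≡ 2 (mod 8): gcd(6, 8) = 2; 2 - 4 = -2, which IS divisible by 2, so compatible.
    Write x = 4 + 6·t and substitute into x ≡ 2 (mod 8): 6·t ≡ 2 − 4 = -2 (mod 8).
    Divide the congruence (and modulus) by g = 2: 3·t ≡ -1 (mod 4).
    Reduce coefficients mod 4: 3·t ≡ 3 (mod 4).
    The inverse of 3 mod 4 is 3 (since 3·3 = 9 = 2·4 + 1), so t ≡ 3·3 = 9 ≡ 1 (mod 4).
    Then x = 4 + 6·1 = 10, valid modulo lcm(6, 8) = 24: x ≡ 10 (mod 24).
  Combine with x ≡ 10 (mod 12): gcd(24, 12) = 12; 10 - 10 = 0, which IS divisible by 12, so compatible.
    Write x = 10 + 24·t and substitute into x ≡ 10 (mod 12): 24·t ≡ 10 − 10 = 0 (mod 12).
    Divide the congruence (and modulus) by g = 12: 2·t ≡ 0 (mod 1).
    Modulo 1 every t works; take t = 0.
    Then x = 10 + 24·0 = 10, valid modulo lcm(24, 12) = 24: x ≡ 10 (mod 24).
Verify: 10 mod 6 = 4, 10 mod 8 = 2, 10 mod 12 = 10.

x ≡ 10 (mod 24).


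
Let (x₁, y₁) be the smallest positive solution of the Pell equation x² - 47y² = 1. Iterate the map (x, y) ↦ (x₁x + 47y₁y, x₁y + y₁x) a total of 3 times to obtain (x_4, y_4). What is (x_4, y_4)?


Step 1: Find the fundamental solution (x₁, y₁) of x² - 47y² = 1.
  Expand √47 as a continued fraction. a₀ = ⌊√47⌋ = 6; iterate m_{k+1} = d_k·a_k − m_k, d_{k+1} = (47 − m_{k+1}²)/d_k, a_{k+1} = ⌊(a₀ + m_{k+1})/d_{k+1}⌋ (starting m₀ = 0, d₀ = 1), with convergents p_k = a_k·p_{k-1} + p_{k-2}, q_k = a_k·q_{k-1} + q_{k-2} (p₋₁ = 1, q₋₁ = 0):
  k = 0: a₀ = 6; p₀/q₀ = 6/1; p₀² − 47·q₀² = 36 − 47 = -11.
  k = 1: m = 6, d = 11, a = ⌊(6 + 6)/11⌋ = 1; p/q = (1·6 + 1)/(1·1 + 0) = 7/1; p² − 47·q² = 49 − 47 = 2.
  k = 2: m = 5, d = 2, a = ⌊(6 + 5)/2⌋ = 5; p/q = (5·7 + 6)/(5·1 + 1) = 41/6; p² − 47·q² = 1681 − 1692 = -11.
  k = 3: m = 5, d = 11, a = ⌊(6 + 5)/11⌋ = 1; p/q = (1·41 + 7)/(1·6 + 1) = 48/7; p² − 47·q² = 2304 − 2303 = 1.
  The first convergent with p² − 47·q² = 1 gives the fundamental solution (x₁, y₁) = (48, 7).
Step 2: Apply the recurrence (x_{n+1}, y_{n+1}) = (x₁x_n + 47y₁y_n, x₁y_n + y₁x_n) repeatedly.
  From (x_1, y_1) = (48, 7): x_2 = 48·48 + 47·7·7 = 4607; y_2 = 48·7 + 7·48 = 672.
  From (x_2, y_2) = (4607, 672): x_3 = 48·4607 + 47·7·672 = 442224; y_3 = 48·672 + 7·4607 = 64505.
  From (x_3, y_3) = (442224, 64505): x_4 = 48·442224 + 47·7·64505 = 42448897; y_4 = 48·64505 + 7·442224 = 6191808.
Step 3: Verify x_4² - 47·y_4² = 1801908856516609 - 1801908856516608 = 1 (should be 1). ✓

(x_1, y_1) = (48, 7); (x_4, y_4) = (42448897, 6191808).


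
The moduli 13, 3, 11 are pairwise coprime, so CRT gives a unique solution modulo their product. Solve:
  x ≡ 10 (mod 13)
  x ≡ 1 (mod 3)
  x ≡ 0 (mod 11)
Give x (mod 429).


Moduli 13, 3, 11 are pairwise coprime; by CRT there is a unique solution modulo M = 13 · 3 · 11 = 429.
Solve pairwise, accumulating the modulus:
  Start with x ≡ 10 (mod 13).
  Combine with x ≡ 1 (mod 3): since gcd(13, 3) = 1, we get a unique residue mod 39.
    Write x = 10 + 13·t and substitute into x ≡ 1 (mod 3): 13·t ≡ 1 − 10 = -9 (mod 3).
    Reduce coefficients mod 3: 1·t ≡ 0 (mod 3).
    So t ≡ 0 (mod 3).
    Then x = 10 + 13·0 = 10, valid modulo lcm(13, 3) = 39: x ≡ 10 (mod 39).
  Combine with x ≡ 0 (mod 11): since gcd(39, 11) = 1, we get a unique residue mod 429.
    Write x = 10 + 39·t and substitute into x ≡ 0 (mod 11): 39·t ≡ 0 − 10 = -10 (mod 11).
    Reduce coefficients mod 11: 6·t ≡ 1 (mod 11).
    The inverse of 6 mod 11 is 2 (since 6·2 = 12 = 1·11 + 1), so t ≡ 2·1 = 2 ≡ 2 (mod 11).
    Then x = 10 + 39·2 = 88, valid modulo lcm(39, 11) = 429: x ≡ 88 (mod 429).
Verify: 88 mod 13 = 10 ✓, 88 mod 3 = 1 ✓, 88 mod 11 = 0 ✓.

x ≡ 88 (mod 429).


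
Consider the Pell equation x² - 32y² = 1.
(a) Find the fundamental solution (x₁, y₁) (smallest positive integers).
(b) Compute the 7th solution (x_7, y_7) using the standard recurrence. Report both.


Step 1: Find the fundamental solution (x₁, y₁) of x² - 32y² = 1.
  Expand √32 as a continued fraction. a₀ = ⌊√32⌋ = 5; iterate m_{k+1} = d_k·a_k − m_k, d_{k+1} = (32 − m_{k+1}²)/d_k, a_{k+1} = ⌊(a₀ + m_{k+1})/d_{k+1}⌋ (starting m₀ = 0, d₀ = 1), with convergents p_k = a_k·p_{k-1} + p_{k-2}, q_k = a_k·q_{k-1} + q_{k-2} (p₋₁ = 1, q₋₁ = 0):
  k = 0: a₀ = 5; p₀/q₀ = 5/1; p₀² − 32·q₀² = 25 − 32 = -7.
  k = 1: m = 5, d = 7, a = ⌊(5 + 5)/7⌋ = 1; p/q = (1·5 + 1)/(1·1 + 0) = 6/1; p² − 32·q² = 36 − 32 = 4.
  k = 2: m = 2, d = 4, a = ⌊(5 + 2)/4⌋ = 1; p/q = (1·6 + 5)/(1·1 + 1) = 11/2; p² − 32·q² = 121 − 128 = -7.
  k = 3: m = 2, d = 7, a = ⌊(5 + 2)/7⌋ = 1; p/q = (1·11 + 6)/(1·2 + 1) = 17/3; p² − 32·q² = 289 − 288 = 1.
  The first convergent with p² − 32·q² = 1 gives the fundamental solution (x₁, y₁) = (17, 3).
Step 2: Apply the recurrence (x_{n+1}, y_{n+1}) = (x₁x_n + 32y₁y_n, x₁y_n + y₁x_n) repeatedly.
  From (x_1, y_1) = (17, 3): x_2 = 17·17 + 32·3·3 = 577; y_2 = 17·3 + 3·17 = 102.
  From (x_2, y_2) = (577, 102): x_3 = 17·577 + 32·3·102 = 19601; y_3 = 17·102 + 3·577 = 3465.
  From (x_3, y_3) = (19601, 3465): x_4 = 17·19601 + 32·3·3465 = 665857; y_4 = 17·3465 + 3·19601 = 117708.
  From (x_4, y_4) = (665857, 117708): x_5 = 17·665857 + 32·3·117708 = 22619537; y_5 = 17·117708 + 3·665857 = 3998607.
  From (x_5, y_5) = (22619537, 3998607): x_6 = 17·22619537 + 32·3·3998607 = 768398401; y_6 = 17·3998607 + 3·22619537 = 135834930.
  From (x_6, y_6) = (768398401, 135834930): x_7 = 17·768398401 + 32·3·135834930 = 26102926097; y_7 = 17·135834930 + 3·768398401 = 4614389013.
Step 3: Verify x_7² - 32·y_7² = 681362750825443653409 - 681362750825443653408 = 1 (should be 1). ✓

(x_1, y_1) = (17, 3); (x_7, y_7) = (26102926097, 4614389013).


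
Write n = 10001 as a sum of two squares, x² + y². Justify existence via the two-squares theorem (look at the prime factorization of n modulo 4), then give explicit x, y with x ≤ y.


Step 1: Factor n = 10001 = 73 · 137.
Step 2: Check the mod-4 condition on each prime factor: 73 ≡ 1 (mod 4), exponent 1; 137 ≡ 1 (mod 4), exponent 1.
All primes ≡ 3 (mod 4) appear to even exponent (or don't appear), so by the two-squares theorem n IS expressible as a sum of two squares.
Step 3: Build a representation. Here n = 73 · 137 is a product of primes ≡ 1 (mod 4). Each prime p ≡ 1 (mod 4) is itself a sum of two squares; find a² by testing p − a² for a perfect square:
  73: 73 − 1² = 72, 73 − 2² = 69, 73 − 3² = 64 = 8² ⇒ 73 = 3² + 8².
  137: 137 − 1² = 136, 137 − 2² = 133, 137 − 3² = 128, 137 − 4² = 121 = 11² ⇒ 137 = 4² + 11².
  Combine using the Brahmagupta–Fibonacci identity (a² + b²)(c² + d²) = (ac − bd)² + (ad + bc)² = (ac + bd)² + (ad − bc)²:
  73 · 137 = 10001: from (3² + 8²)(4² + 11²), take (3·4 − 8·11, 3·11 + 8·4) = (12 − 88, 33 + 32) = (-76, 65); dropping signs (only squares matter) gives (76, 65); check 76² + 65² = 5776 + 4225 = 10001 ✓.
Step 4: Order so x ≤ y and verify: 65² + 76² = 4225 + 5776 = 10001 = n. ✓

n = 10001 = 65² + 76² (one valid representation with x ≤ y).


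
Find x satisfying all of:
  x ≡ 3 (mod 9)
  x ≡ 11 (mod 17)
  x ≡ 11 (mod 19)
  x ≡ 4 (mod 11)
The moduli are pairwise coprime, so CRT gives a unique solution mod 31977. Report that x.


Product of moduli M = 9 · 17 · 19 · 11 = 31977.
Merge one congruence at a time:
  Start: x ≡ 3 (mod 9).
  Combine with x ≡ 11 (mod 17); new modulus lcm = 153.
    Write x = 3 + 9·t and substitute into x ≡ 11 (mod 17): 9·t ≡ 11 − 3 = 8 (mod 17).
    The inverse of 9 mod 17 is 2 (since 9·2 = 18 = 1·17 + 1), so t ≡ 2·8 = 16 ≡ 16 (mod 17).
    Then x = 3 + 9·16 = 147, valid modulo lcm(9, 17) = 153: x ≡ 147 (mod 153).
  Combine with x ≡ 11 (mod 19); new modulus lcm = 2907.
    Write x = 147 + 153·t and substitute into x ≡ 11 (mod 19): 153·t ≡ 11 − 147 = -136 (mod 19).
    Reduce coefficients mod 19: 1·t ≡ 16 (mod 19).
    So t ≡ 16 (mod 19).
    Then x = 147 + 153·16 = 2595, valid modulo lcm(153, 19) = 2907: x ≡ 2595 (mod 2907).
  Combine with x ≡ 4 (mod 11); new modulus lcm = 31977.
    Write x = 2595 + 2907·t and substitute into x ≡ 4 (mod 11): 2907·t ≡ 4 − 2595 = -2591 (mod 11).
    Reduce coefficients mod 11: 3·t ≡ 5 (mod 11).
    The inverse of 3 mod 11 is 4 (since 3·4 = 12 = 1·11 + 1), so t ≡ 4·5 = 20 ≡ 9 (mod 11).
    Then x = 2595 + 2907·9 = 28758, valid modulo lcm(2907, 11) = 31977: x ≡ 28758 (mod 31977).
Verify against each original: 28758 mod 9 = 3, 28758 mod 17 = 11, 28758 mod 19 = 11, 28758 mod 11 = 4.

x ≡ 28758 (mod 31977).


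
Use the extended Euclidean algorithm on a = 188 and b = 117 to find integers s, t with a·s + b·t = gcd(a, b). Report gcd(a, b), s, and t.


Euclidean algorithm on (188, 117) — divide until remainder is 0:
  188 = 1 · 117 + 71
  117 = 1 · 71 + 46
  71 = 1 · 46 + 25
  46 = 1 · 25 + 21
  25 = 1 · 21 + 4
  21 = 5 · 4 + 1
  4 = 4 · 1 + 0
gcd(188, 117) = 1.
Track Bezout coefficients alongside the remainders: start with r₀ = 188 = a·1 + b·0 (s = 1, t = 0) and r₁ = 117 = a·0 + b·1 (s = 0, t = 1); each new remainder r_{k+1} = r_{k-1} − q_k·r_k inherits s_{k+1} = s_{k-1} − q_k·s_k, t_{k+1} = t_{k-1} − q_k·t_k, so r_k = a·s_k + b·t_k at every step:
  q = 1: r = 71, s = 1 − 1·0 = 1, t = 0 − 1·1 = -1  (check: 188·1 + 117·(-1) = 71)
  q = 1: r = 46, s = 0 − 1·1 = -1, t = 1 − 1·(-1) = 2  (check: 188·(-1) + 117·2 = 46)
  q = 1: r = 25, s = 1 − 1·(-1) = 2, t = -1 − 1·2 = -3  (check: 188·2 + 117·(-3) = 25)
  q = 1: r = 21, s = -1 − 1·2 = -3, t = 2 − 1·(-3) = 5  (check: 188·(-3) + 117·5 = 21)
  q = 1: r = 4, s = 2 − 1·(-3) = 5, t = -3 − 1·5 = -8  (check: 188·5 + 117·(-8) = 4)
  q = 5: r = 1, s = -3 − 5·5 = -28, t = 5 − 5·(-8) = 45  (check: 188·(-28) + 117·45 = 1)
The row with r = 1 (the gcd) gives the Bezout coefficients s = -28, t = 45.
Result: 188 · (-28) + 117 · (45) = 1.

gcd(188, 117) = 1; s = -28, t = 45 (check: 188·(-28) + 117·45 = 1).


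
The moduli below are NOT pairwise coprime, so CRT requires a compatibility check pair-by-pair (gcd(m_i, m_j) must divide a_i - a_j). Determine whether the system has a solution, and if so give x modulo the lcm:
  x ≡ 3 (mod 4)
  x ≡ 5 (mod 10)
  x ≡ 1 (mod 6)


Moduli 4, 10, 6 are not pairwise coprime, so CRT works modulo lcm(m_i) when all pairwise compatibility conditions hold.
Pairwise compatibility: gcd(m_i, m_j) must divide a_i - a_j for every pair.
Merge one congruence at a time:
  Start: x ≡ 3 (mod 4).
  Combine with x ≡ 5 (mod 10): gcd(4, 10) = 2; 5 - 3 = 2, which IS divisible by 2, so compatible.
    Write x = 3 + 4·t and substitute into x ≡ 5 (mod 10): 4·t ≡ 5 − 3 = 2 (mod 10).
    Divide the congruence (and modulus) by g = 2: 2·t ≡ 1 (mod 5).
    The inverse of 2 mod 5 is 3 (since 2·3 = 6 = 1·5 + 1), so t ≡ 3·1 = 3 ≡ 3 (mod 5).
    Then x = 3 + 4·3 = 15, valid modulo lcm(4, 10) = 20: x ≡ 15 (mod 20).
  Combine with x ≡ 1 (mod 6): gcd(20, 6) = 2; 1 - 15 = -14, which IS divisible by 2, so compatible.
    Write x = 15 + 20·t and substitute into x ≡ 1 (mod 6): 20·t ≡ 1 − 15 = -14 (mod 6).
    Divide the congruence (and modulus) by g = 2: 10·t ≡ -7 (mod 3).
    Reduce coefficients mod 3: 1·t ≡ 2 (mod 3).
    So t ≡ 2 (mod 3).
    Then x = 15 + 20·2 = 55, valid modulo lcm(20, 6) = 60: x ≡ 55 (mod 60).
Verify: 55 mod 4 = 3, 55 mod 10 = 5, 55 mod 6 = 1.

x ≡ 55 (mod 60).


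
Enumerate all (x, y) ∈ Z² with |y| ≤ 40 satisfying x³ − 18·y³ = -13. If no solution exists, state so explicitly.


The equation is x³ - 18y³ = -13. For fixed y, x³ = 18·y³ − 13, so a solution requires the RHS to be a perfect cube.
Strategy: iterate y from -40 to 40, compute RHS = 18·y³ − 13, and check whether it is a (positive or negative) perfect cube.
Check small values of y:
  y = 0: RHS = -13 is not a perfect cube.
  y = 1: RHS = 5 is not a perfect cube.
  y = -1: RHS = -31 is not a perfect cube.
  y = 2: RHS = 131 is not a perfect cube.
  y = -2: RHS = -157 is not a perfect cube.
  y = 3: RHS = 473 is not a perfect cube.
  y = -3: RHS = -499 is not a perfect cube.
Continuing the search up to |y| = 40 finds no solutions either.
No (x, y) in the scanned range satisfies the equation.

No integer solutions with |y| ≤ 40.


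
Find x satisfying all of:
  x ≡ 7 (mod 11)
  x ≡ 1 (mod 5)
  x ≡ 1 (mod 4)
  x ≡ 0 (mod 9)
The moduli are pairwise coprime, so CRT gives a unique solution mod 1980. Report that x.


Product of moduli M = 11 · 5 · 4 · 9 = 1980.
Merge one congruence at a time:
  Start: x ≡ 7 (mod 11).
  Combine with x ≡ 1 (mod 5); new modulus lcm = 55.
    Write x = 7 + 11·t and substitute into x ≡ 1 (mod 5): 11·t ≡ 1 − 7 = -6 (mod 5).
    Reduce coefficients mod 5: 1·t ≡ 4 (mod 5).
    So t ≡ 4 (mod 5).
    Then x = 7 + 11·4 = 51, valid modulo lcm(11, 5) = 55: x ≡ 51 (mod 55).
  Combine with x ≡ 1 (mod 4); new modulus lcm = 220.
    Write x = 51 + 55·t and substitute into x ≡ 1 (mod 4): 55·t ≡ 1 − 51 = -50 (mod 4).
    Reduce coefficients mod 4: 3·t ≡ 2 (mod 4).
    The inverse of 3 mod 4 is 3 (since 3·3 = 9 = 2·4 + 1), so t ≡ 3·2 = 6 ≡ 2 (mod 4).
    Then x = 51 + 55·2 = 161, valid modulo lcm(55, 4) = 220: x ≡ 161 (mod 220).
  Combine with x ≡ 0 (mod 9); new modulus lcm = 1980.
    Write x = 161 + 220·t and substitute into x ≡ 0 (mod 9): 220·t ≡ 0 − 161 = -161 (mod 9).
    Reduce coefficients mod 9: 4·t ≡ 1 (mod 9).
    The inverse of 4 mod 9 is 7 (since 4·7 = 28 = 3·9 + 1), so t ≡ 7·1 = 7 ≡ 7 (mod 9).
    Then x = 161 + 220·7 = 1701, valid modulo lcm(220, 9) = 1980: x ≡ 1701 (mod 1980).
Verify against each original: 1701 mod 11 = 7, 1701 mod 5 = 1, 1701 mod 4 = 1, 1701 mod 9 = 0.

x ≡ 1701 (mod 1980).
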